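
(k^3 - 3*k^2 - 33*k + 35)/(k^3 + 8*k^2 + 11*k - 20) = (k - 7)/(k + 4)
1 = 1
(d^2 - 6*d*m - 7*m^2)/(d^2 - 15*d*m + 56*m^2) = (d + m)/(d - 8*m)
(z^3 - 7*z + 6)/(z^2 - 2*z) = z + 2 - 3/z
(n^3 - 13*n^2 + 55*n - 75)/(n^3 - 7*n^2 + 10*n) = (n^2 - 8*n + 15)/(n*(n - 2))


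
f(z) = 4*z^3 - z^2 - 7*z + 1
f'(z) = 12*z^2 - 2*z - 7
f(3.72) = 167.04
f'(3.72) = 151.62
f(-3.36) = -138.50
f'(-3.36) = 135.20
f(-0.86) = 3.74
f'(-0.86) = 3.60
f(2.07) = 17.70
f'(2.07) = 40.28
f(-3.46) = -152.44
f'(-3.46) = 143.58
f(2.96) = 75.26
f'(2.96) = 92.22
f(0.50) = -2.25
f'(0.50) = -5.00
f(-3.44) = -149.58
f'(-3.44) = 141.88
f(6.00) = 787.00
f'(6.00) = 413.00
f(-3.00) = -95.00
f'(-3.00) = 107.00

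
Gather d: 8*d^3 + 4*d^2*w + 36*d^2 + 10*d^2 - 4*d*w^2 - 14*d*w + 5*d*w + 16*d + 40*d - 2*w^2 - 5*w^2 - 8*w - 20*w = 8*d^3 + d^2*(4*w + 46) + d*(-4*w^2 - 9*w + 56) - 7*w^2 - 28*w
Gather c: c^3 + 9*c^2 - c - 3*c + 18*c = c^3 + 9*c^2 + 14*c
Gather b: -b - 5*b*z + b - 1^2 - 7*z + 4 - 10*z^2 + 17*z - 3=-5*b*z - 10*z^2 + 10*z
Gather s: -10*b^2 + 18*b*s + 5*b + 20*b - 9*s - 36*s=-10*b^2 + 25*b + s*(18*b - 45)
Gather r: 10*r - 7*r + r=4*r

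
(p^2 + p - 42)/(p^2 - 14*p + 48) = (p + 7)/(p - 8)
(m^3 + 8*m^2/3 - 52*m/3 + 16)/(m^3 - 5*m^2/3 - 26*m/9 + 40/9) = 3*(m + 6)/(3*m + 5)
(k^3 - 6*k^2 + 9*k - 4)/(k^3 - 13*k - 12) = (k^2 - 2*k + 1)/(k^2 + 4*k + 3)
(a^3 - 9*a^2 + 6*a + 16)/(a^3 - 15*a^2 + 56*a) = (a^2 - a - 2)/(a*(a - 7))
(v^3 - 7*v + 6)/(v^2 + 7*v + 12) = (v^2 - 3*v + 2)/(v + 4)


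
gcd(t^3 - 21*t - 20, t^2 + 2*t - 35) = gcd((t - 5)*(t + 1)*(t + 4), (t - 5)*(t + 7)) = t - 5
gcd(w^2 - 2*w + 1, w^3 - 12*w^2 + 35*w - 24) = w - 1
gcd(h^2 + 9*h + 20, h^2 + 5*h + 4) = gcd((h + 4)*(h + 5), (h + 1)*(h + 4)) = h + 4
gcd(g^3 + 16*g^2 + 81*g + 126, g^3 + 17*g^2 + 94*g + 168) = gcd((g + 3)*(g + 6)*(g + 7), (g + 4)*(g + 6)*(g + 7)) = g^2 + 13*g + 42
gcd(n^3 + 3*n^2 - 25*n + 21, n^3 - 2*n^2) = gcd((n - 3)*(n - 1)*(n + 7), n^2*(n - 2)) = 1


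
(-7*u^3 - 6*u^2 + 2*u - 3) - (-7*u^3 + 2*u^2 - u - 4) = -8*u^2 + 3*u + 1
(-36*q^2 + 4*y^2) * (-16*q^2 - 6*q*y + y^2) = 576*q^4 + 216*q^3*y - 100*q^2*y^2 - 24*q*y^3 + 4*y^4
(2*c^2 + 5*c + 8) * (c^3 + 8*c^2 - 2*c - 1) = 2*c^5 + 21*c^4 + 44*c^3 + 52*c^2 - 21*c - 8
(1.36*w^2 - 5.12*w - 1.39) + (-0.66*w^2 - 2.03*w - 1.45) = 0.7*w^2 - 7.15*w - 2.84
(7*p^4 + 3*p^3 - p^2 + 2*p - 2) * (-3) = -21*p^4 - 9*p^3 + 3*p^2 - 6*p + 6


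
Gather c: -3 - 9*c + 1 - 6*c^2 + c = -6*c^2 - 8*c - 2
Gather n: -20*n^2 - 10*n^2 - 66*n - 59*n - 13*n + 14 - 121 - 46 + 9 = -30*n^2 - 138*n - 144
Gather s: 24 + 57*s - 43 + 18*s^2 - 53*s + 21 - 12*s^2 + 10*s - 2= 6*s^2 + 14*s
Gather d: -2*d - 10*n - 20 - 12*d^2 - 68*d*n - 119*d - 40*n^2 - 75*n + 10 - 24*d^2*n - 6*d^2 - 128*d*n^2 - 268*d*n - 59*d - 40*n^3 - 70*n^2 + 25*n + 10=d^2*(-24*n - 18) + d*(-128*n^2 - 336*n - 180) - 40*n^3 - 110*n^2 - 60*n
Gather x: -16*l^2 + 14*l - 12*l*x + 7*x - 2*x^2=-16*l^2 + 14*l - 2*x^2 + x*(7 - 12*l)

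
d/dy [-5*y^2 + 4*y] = 4 - 10*y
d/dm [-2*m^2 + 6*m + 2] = 6 - 4*m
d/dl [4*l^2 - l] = 8*l - 1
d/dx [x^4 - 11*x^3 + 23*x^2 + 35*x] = 4*x^3 - 33*x^2 + 46*x + 35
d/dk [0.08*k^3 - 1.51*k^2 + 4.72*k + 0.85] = 0.24*k^2 - 3.02*k + 4.72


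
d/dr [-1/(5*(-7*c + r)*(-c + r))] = ((-7*c + r)*(c - r)^2 + (-c + r)*(7*c - r)^2)/(5*(c - r)^3*(7*c - r)^3)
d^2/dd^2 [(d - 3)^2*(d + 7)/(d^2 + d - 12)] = -42/(d^3 + 12*d^2 + 48*d + 64)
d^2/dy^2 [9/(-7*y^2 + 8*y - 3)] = 18*(49*y^2 - 56*y - 4*(7*y - 4)^2 + 21)/(7*y^2 - 8*y + 3)^3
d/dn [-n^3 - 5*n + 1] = -3*n^2 - 5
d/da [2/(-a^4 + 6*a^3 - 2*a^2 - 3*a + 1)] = 2*(4*a^3 - 18*a^2 + 4*a + 3)/(a^4 - 6*a^3 + 2*a^2 + 3*a - 1)^2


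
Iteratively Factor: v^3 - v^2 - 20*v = (v + 4)*(v^2 - 5*v) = v*(v + 4)*(v - 5)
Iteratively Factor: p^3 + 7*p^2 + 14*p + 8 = (p + 1)*(p^2 + 6*p + 8) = (p + 1)*(p + 4)*(p + 2)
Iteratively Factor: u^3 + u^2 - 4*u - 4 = (u + 2)*(u^2 - u - 2) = (u - 2)*(u + 2)*(u + 1)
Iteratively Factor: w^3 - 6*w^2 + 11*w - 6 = (w - 2)*(w^2 - 4*w + 3) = (w - 3)*(w - 2)*(w - 1)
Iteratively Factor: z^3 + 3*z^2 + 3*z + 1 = (z + 1)*(z^2 + 2*z + 1) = (z + 1)^2*(z + 1)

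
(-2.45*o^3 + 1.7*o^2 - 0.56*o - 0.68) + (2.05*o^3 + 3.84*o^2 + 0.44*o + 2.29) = -0.4*o^3 + 5.54*o^2 - 0.12*o + 1.61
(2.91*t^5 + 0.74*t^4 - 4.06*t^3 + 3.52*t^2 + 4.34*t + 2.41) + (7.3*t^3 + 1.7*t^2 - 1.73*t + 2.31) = 2.91*t^5 + 0.74*t^4 + 3.24*t^3 + 5.22*t^2 + 2.61*t + 4.72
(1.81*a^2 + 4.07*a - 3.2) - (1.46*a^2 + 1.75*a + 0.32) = 0.35*a^2 + 2.32*a - 3.52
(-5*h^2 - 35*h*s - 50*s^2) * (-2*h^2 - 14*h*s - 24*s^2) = 10*h^4 + 140*h^3*s + 710*h^2*s^2 + 1540*h*s^3 + 1200*s^4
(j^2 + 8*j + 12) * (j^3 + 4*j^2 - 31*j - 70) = j^5 + 12*j^4 + 13*j^3 - 270*j^2 - 932*j - 840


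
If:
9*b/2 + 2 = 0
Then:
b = -4/9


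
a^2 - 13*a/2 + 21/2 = (a - 7/2)*(a - 3)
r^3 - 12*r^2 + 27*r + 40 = (r - 8)*(r - 5)*(r + 1)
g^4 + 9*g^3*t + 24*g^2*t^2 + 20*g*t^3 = g*(g + 2*t)^2*(g + 5*t)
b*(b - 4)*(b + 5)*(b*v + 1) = b^4*v + b^3*v + b^3 - 20*b^2*v + b^2 - 20*b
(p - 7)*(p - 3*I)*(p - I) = p^3 - 7*p^2 - 4*I*p^2 - 3*p + 28*I*p + 21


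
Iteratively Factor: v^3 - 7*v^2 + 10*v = (v - 2)*(v^2 - 5*v) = v*(v - 2)*(v - 5)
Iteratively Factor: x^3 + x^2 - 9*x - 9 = (x - 3)*(x^2 + 4*x + 3) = (x - 3)*(x + 1)*(x + 3)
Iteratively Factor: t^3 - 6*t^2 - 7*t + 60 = (t - 5)*(t^2 - t - 12) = (t - 5)*(t + 3)*(t - 4)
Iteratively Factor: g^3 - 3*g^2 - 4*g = (g)*(g^2 - 3*g - 4) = g*(g + 1)*(g - 4)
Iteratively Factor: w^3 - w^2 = (w)*(w^2 - w) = w^2*(w - 1)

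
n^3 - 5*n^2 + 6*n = n*(n - 3)*(n - 2)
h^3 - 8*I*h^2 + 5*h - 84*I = (h - 7*I)*(h - 4*I)*(h + 3*I)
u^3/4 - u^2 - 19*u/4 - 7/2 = (u/4 + 1/2)*(u - 7)*(u + 1)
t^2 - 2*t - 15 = (t - 5)*(t + 3)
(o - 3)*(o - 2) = o^2 - 5*o + 6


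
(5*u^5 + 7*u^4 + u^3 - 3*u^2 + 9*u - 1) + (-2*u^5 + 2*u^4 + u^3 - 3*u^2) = 3*u^5 + 9*u^4 + 2*u^3 - 6*u^2 + 9*u - 1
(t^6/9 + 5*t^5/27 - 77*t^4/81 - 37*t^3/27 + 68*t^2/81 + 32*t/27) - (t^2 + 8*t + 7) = t^6/9 + 5*t^5/27 - 77*t^4/81 - 37*t^3/27 - 13*t^2/81 - 184*t/27 - 7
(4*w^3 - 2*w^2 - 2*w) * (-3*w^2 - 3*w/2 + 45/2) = -12*w^5 + 99*w^3 - 42*w^2 - 45*w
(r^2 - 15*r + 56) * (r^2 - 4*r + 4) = r^4 - 19*r^3 + 120*r^2 - 284*r + 224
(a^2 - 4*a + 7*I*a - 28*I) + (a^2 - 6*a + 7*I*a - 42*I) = 2*a^2 - 10*a + 14*I*a - 70*I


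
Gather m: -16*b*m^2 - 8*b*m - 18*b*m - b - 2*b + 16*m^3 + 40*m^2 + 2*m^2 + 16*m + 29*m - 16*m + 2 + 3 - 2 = -3*b + 16*m^3 + m^2*(42 - 16*b) + m*(29 - 26*b) + 3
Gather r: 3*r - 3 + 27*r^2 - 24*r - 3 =27*r^2 - 21*r - 6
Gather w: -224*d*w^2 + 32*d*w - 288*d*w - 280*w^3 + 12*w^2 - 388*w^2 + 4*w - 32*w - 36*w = -280*w^3 + w^2*(-224*d - 376) + w*(-256*d - 64)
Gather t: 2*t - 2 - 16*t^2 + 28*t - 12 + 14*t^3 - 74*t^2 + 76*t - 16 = 14*t^3 - 90*t^2 + 106*t - 30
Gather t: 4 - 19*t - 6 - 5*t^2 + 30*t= -5*t^2 + 11*t - 2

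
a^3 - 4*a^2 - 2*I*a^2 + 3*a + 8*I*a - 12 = (a - 4)*(a - 3*I)*(a + I)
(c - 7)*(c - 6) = c^2 - 13*c + 42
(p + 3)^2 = p^2 + 6*p + 9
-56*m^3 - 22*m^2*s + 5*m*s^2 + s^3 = (-4*m + s)*(2*m + s)*(7*m + s)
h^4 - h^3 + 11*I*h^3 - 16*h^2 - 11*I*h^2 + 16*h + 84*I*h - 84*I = (h - 1)*(h - 2*I)*(h + 6*I)*(h + 7*I)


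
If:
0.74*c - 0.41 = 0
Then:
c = 0.55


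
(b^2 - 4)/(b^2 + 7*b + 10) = (b - 2)/(b + 5)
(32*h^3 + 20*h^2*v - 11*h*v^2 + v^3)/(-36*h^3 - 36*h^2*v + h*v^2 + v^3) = (32*h^2 - 12*h*v + v^2)/(-36*h^2 + v^2)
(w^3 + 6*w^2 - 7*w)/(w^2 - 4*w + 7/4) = 4*w*(w^2 + 6*w - 7)/(4*w^2 - 16*w + 7)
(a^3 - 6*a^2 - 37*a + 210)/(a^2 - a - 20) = (a^2 - a - 42)/(a + 4)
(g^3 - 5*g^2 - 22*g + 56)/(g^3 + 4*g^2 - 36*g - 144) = (g^2 - 9*g + 14)/(g^2 - 36)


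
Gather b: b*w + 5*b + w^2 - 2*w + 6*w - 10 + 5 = b*(w + 5) + w^2 + 4*w - 5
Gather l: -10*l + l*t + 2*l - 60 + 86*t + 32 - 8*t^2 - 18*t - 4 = l*(t - 8) - 8*t^2 + 68*t - 32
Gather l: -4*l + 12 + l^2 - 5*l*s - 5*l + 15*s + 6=l^2 + l*(-5*s - 9) + 15*s + 18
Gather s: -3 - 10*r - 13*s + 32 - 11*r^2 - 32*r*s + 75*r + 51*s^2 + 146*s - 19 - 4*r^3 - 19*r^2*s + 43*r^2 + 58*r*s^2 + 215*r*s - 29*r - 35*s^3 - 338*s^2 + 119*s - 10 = -4*r^3 + 32*r^2 + 36*r - 35*s^3 + s^2*(58*r - 287) + s*(-19*r^2 + 183*r + 252)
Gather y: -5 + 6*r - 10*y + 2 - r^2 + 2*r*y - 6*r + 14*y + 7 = -r^2 + y*(2*r + 4) + 4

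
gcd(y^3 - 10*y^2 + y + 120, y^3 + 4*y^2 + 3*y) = y + 3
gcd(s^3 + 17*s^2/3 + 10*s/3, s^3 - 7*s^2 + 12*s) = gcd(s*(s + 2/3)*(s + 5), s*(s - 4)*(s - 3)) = s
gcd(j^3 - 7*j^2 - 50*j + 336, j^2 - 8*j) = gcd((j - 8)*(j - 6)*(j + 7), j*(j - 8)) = j - 8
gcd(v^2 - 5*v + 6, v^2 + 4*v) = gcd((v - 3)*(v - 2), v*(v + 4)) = 1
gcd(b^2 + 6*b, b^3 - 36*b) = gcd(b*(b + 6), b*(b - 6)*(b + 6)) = b^2 + 6*b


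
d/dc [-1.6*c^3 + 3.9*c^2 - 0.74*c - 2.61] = -4.8*c^2 + 7.8*c - 0.74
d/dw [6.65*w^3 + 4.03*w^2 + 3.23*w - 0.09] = 19.95*w^2 + 8.06*w + 3.23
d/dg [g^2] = 2*g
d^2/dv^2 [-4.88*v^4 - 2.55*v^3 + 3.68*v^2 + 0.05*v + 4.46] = -58.56*v^2 - 15.3*v + 7.36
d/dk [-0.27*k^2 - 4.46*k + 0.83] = -0.54*k - 4.46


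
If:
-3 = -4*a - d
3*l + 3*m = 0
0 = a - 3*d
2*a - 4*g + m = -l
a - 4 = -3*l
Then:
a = 9/13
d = 3/13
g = 9/26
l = 43/39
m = -43/39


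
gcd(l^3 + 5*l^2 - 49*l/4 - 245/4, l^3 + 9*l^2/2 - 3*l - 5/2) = l + 5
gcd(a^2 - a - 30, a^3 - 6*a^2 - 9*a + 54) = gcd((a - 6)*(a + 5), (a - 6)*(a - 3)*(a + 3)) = a - 6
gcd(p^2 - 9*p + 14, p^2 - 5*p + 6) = p - 2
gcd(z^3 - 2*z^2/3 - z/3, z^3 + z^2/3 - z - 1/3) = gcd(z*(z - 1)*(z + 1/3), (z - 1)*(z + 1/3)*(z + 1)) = z^2 - 2*z/3 - 1/3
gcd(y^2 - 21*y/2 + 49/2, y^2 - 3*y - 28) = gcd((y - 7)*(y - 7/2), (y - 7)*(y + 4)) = y - 7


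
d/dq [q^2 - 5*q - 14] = 2*q - 5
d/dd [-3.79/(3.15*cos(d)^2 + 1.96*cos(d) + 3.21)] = -(23.877*cos(d) + 7.4284)*sin(d)/(3.15*cos(d)^2 + 1.96*cos(d) + 3.21)^2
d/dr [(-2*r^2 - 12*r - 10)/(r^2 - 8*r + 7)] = 4*(7*r^2 - 2*r - 41)/(r^4 - 16*r^3 + 78*r^2 - 112*r + 49)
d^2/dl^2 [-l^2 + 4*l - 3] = -2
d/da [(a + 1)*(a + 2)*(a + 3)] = 3*a^2 + 12*a + 11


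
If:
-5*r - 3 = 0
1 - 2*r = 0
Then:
No Solution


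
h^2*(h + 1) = h^3 + h^2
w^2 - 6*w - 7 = (w - 7)*(w + 1)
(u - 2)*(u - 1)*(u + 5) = u^3 + 2*u^2 - 13*u + 10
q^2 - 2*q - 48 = (q - 8)*(q + 6)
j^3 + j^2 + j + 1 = (j + 1)*(j - I)*(j + I)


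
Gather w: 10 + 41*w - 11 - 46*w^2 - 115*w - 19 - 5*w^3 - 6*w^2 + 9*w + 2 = -5*w^3 - 52*w^2 - 65*w - 18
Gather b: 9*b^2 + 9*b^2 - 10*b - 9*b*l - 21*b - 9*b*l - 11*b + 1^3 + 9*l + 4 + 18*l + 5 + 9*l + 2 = 18*b^2 + b*(-18*l - 42) + 36*l + 12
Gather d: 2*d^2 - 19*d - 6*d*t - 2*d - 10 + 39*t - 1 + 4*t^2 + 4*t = 2*d^2 + d*(-6*t - 21) + 4*t^2 + 43*t - 11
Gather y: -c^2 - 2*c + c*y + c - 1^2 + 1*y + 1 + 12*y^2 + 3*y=-c^2 - c + 12*y^2 + y*(c + 4)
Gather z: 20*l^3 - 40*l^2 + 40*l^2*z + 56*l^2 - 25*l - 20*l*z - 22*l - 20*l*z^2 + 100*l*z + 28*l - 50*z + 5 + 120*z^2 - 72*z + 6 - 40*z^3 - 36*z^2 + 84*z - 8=20*l^3 + 16*l^2 - 19*l - 40*z^3 + z^2*(84 - 20*l) + z*(40*l^2 + 80*l - 38) + 3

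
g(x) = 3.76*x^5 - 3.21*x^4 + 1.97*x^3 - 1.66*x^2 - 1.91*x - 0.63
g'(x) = 18.8*x^4 - 12.84*x^3 + 5.91*x^2 - 3.32*x - 1.91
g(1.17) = 0.25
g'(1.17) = 16.96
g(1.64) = 21.85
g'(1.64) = 87.90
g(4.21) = 4073.27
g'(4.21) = 5036.66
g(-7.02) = -72648.49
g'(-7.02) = 50411.51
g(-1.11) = -14.46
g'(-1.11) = 55.16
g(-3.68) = -3240.58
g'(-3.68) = 4178.09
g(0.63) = -2.13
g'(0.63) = -1.90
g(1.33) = 4.13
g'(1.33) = 32.75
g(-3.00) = -1236.72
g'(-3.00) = 1930.72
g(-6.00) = -33872.37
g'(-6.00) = 27369.01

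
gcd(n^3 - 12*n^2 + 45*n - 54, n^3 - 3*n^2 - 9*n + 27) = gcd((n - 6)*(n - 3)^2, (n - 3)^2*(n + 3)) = n^2 - 6*n + 9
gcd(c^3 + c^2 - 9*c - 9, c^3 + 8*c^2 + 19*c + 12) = c^2 + 4*c + 3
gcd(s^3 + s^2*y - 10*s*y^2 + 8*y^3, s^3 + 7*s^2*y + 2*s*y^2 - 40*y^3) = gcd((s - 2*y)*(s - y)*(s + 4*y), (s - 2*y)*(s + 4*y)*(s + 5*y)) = -s^2 - 2*s*y + 8*y^2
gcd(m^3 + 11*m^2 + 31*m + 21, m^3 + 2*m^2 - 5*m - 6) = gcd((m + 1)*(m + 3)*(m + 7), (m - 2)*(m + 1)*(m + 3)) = m^2 + 4*m + 3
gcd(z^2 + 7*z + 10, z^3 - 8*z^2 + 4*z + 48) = z + 2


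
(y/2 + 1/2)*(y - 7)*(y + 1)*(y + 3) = y^4/2 - y^3 - 14*y^2 - 23*y - 21/2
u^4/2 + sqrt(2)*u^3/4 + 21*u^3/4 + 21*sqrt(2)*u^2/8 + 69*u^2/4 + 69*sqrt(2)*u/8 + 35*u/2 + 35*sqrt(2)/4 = (u + 7/2)*(u + 5)*(sqrt(2)*u/2 + 1/2)*(sqrt(2)*u/2 + sqrt(2))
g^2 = g^2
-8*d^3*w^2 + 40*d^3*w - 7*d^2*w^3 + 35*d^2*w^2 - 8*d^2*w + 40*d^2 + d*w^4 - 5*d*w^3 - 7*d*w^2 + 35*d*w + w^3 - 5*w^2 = (-8*d + w)*(d + w)*(w - 5)*(d*w + 1)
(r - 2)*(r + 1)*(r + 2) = r^3 + r^2 - 4*r - 4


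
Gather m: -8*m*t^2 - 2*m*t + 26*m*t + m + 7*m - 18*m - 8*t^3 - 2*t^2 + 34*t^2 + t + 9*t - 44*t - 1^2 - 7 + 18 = m*(-8*t^2 + 24*t - 10) - 8*t^3 + 32*t^2 - 34*t + 10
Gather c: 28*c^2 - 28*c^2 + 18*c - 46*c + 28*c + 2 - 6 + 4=0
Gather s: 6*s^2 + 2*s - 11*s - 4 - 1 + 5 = 6*s^2 - 9*s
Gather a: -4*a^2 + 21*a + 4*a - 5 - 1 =-4*a^2 + 25*a - 6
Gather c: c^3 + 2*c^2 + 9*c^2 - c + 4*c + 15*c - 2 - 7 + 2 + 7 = c^3 + 11*c^2 + 18*c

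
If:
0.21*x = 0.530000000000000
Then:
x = 2.52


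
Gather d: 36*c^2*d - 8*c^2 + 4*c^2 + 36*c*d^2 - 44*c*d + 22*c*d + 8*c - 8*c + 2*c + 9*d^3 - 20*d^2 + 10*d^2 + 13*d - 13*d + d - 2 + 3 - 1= -4*c^2 + 2*c + 9*d^3 + d^2*(36*c - 10) + d*(36*c^2 - 22*c + 1)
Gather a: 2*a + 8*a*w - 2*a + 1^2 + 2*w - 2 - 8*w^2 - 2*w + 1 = 8*a*w - 8*w^2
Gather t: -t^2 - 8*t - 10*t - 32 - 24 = -t^2 - 18*t - 56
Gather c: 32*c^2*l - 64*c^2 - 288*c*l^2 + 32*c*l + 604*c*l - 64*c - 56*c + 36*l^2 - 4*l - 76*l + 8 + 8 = c^2*(32*l - 64) + c*(-288*l^2 + 636*l - 120) + 36*l^2 - 80*l + 16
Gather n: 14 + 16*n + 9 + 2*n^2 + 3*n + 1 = 2*n^2 + 19*n + 24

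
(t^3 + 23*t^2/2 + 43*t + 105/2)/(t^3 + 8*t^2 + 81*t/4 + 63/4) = 2*(t + 5)/(2*t + 3)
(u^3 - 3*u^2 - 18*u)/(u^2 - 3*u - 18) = u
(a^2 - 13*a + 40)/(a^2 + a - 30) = (a - 8)/(a + 6)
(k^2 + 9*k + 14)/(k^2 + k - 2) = (k + 7)/(k - 1)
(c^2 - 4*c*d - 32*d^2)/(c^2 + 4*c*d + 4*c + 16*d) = (c - 8*d)/(c + 4)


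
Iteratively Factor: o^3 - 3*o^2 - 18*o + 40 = (o - 2)*(o^2 - o - 20) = (o - 5)*(o - 2)*(o + 4)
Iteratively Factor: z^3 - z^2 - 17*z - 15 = (z + 1)*(z^2 - 2*z - 15) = (z - 5)*(z + 1)*(z + 3)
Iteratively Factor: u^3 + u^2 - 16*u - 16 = (u - 4)*(u^2 + 5*u + 4) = (u - 4)*(u + 4)*(u + 1)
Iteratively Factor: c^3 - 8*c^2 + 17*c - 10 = (c - 1)*(c^2 - 7*c + 10) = (c - 2)*(c - 1)*(c - 5)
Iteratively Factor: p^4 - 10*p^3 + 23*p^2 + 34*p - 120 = (p - 5)*(p^3 - 5*p^2 - 2*p + 24) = (p - 5)*(p - 4)*(p^2 - p - 6) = (p - 5)*(p - 4)*(p + 2)*(p - 3)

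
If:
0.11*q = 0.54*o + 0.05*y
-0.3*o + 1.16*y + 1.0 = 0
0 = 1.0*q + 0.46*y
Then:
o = 0.15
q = 0.38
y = -0.82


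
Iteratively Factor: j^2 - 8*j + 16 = (j - 4)*(j - 4)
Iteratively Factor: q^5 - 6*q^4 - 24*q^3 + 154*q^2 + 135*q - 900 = (q + 3)*(q^4 - 9*q^3 + 3*q^2 + 145*q - 300) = (q + 3)*(q + 4)*(q^3 - 13*q^2 + 55*q - 75) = (q - 5)*(q + 3)*(q + 4)*(q^2 - 8*q + 15) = (q - 5)^2*(q + 3)*(q + 4)*(q - 3)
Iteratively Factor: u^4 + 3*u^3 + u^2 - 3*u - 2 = (u - 1)*(u^3 + 4*u^2 + 5*u + 2) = (u - 1)*(u + 1)*(u^2 + 3*u + 2) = (u - 1)*(u + 1)^2*(u + 2)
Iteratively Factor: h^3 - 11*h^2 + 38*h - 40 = (h - 5)*(h^2 - 6*h + 8) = (h - 5)*(h - 4)*(h - 2)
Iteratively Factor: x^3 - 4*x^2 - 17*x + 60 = (x - 5)*(x^2 + x - 12) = (x - 5)*(x - 3)*(x + 4)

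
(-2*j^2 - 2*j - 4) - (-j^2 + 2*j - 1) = -j^2 - 4*j - 3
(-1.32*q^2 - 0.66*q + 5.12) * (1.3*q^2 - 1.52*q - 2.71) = -1.716*q^4 + 1.1484*q^3 + 11.2364*q^2 - 5.9938*q - 13.8752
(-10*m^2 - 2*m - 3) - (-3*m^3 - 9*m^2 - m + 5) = 3*m^3 - m^2 - m - 8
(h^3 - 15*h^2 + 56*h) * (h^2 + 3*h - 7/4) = h^5 - 12*h^4 + 37*h^3/4 + 777*h^2/4 - 98*h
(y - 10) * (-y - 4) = -y^2 + 6*y + 40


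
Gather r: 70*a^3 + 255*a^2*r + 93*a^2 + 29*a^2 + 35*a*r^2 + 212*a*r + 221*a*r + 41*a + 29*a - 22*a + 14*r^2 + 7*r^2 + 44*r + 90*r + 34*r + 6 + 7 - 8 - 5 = 70*a^3 + 122*a^2 + 48*a + r^2*(35*a + 21) + r*(255*a^2 + 433*a + 168)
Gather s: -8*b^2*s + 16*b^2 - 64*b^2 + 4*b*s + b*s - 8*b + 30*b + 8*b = -48*b^2 + 30*b + s*(-8*b^2 + 5*b)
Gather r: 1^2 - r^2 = 1 - r^2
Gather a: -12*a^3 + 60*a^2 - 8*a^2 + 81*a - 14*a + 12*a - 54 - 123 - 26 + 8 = -12*a^3 + 52*a^2 + 79*a - 195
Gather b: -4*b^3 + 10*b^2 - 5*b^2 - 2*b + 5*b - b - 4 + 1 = -4*b^3 + 5*b^2 + 2*b - 3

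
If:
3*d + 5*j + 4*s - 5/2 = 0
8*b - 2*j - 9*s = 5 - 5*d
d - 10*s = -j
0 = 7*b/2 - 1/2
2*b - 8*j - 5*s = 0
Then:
No Solution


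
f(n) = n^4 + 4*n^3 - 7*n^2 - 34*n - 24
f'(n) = 4*n^3 + 12*n^2 - 14*n - 34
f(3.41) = 72.48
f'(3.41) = 216.40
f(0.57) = -44.81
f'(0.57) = -37.34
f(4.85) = 656.09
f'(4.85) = 636.71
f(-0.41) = -11.48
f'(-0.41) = -26.52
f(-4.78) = 63.77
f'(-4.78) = -129.76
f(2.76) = -29.04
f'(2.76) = 102.87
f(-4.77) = 62.48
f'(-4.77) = -128.31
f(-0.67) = -5.36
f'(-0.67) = -20.44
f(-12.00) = 13200.00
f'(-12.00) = -5050.00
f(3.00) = 0.00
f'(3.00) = 140.00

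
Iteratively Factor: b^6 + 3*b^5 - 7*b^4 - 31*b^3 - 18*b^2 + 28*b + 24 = (b + 2)*(b^5 + b^4 - 9*b^3 - 13*b^2 + 8*b + 12) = (b + 1)*(b + 2)*(b^4 - 9*b^2 - 4*b + 12) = (b + 1)*(b + 2)^2*(b^3 - 2*b^2 - 5*b + 6) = (b + 1)*(b + 2)^3*(b^2 - 4*b + 3) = (b - 1)*(b + 1)*(b + 2)^3*(b - 3)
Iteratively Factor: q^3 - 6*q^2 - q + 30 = (q - 3)*(q^2 - 3*q - 10) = (q - 3)*(q + 2)*(q - 5)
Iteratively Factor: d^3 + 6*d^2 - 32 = (d + 4)*(d^2 + 2*d - 8) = (d - 2)*(d + 4)*(d + 4)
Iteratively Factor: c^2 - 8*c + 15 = (c - 5)*(c - 3)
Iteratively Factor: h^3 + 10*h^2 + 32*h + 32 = (h + 4)*(h^2 + 6*h + 8) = (h + 2)*(h + 4)*(h + 4)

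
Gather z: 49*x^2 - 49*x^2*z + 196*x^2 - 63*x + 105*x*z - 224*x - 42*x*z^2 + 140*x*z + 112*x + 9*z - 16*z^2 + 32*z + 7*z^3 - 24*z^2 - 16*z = 245*x^2 - 175*x + 7*z^3 + z^2*(-42*x - 40) + z*(-49*x^2 + 245*x + 25)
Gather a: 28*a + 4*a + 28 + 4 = 32*a + 32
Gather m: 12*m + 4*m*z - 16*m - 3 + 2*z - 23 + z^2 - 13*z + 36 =m*(4*z - 4) + z^2 - 11*z + 10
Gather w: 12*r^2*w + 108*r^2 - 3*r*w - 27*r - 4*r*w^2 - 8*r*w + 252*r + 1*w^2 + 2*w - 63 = 108*r^2 + 225*r + w^2*(1 - 4*r) + w*(12*r^2 - 11*r + 2) - 63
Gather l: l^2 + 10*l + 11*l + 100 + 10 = l^2 + 21*l + 110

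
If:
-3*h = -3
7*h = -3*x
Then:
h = 1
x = -7/3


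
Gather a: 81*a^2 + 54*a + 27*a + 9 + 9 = 81*a^2 + 81*a + 18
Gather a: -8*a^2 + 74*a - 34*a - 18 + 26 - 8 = -8*a^2 + 40*a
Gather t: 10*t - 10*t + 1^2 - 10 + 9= 0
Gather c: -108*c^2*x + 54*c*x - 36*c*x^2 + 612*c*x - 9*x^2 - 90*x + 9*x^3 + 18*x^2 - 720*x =-108*c^2*x + c*(-36*x^2 + 666*x) + 9*x^3 + 9*x^2 - 810*x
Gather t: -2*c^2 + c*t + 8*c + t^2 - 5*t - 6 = -2*c^2 + 8*c + t^2 + t*(c - 5) - 6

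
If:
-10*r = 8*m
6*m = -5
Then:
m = -5/6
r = 2/3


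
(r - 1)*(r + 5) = r^2 + 4*r - 5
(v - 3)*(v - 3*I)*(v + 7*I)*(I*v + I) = I*v^4 - 4*v^3 - 2*I*v^3 + 8*v^2 + 18*I*v^2 + 12*v - 42*I*v - 63*I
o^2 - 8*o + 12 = (o - 6)*(o - 2)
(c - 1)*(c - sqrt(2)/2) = c^2 - c - sqrt(2)*c/2 + sqrt(2)/2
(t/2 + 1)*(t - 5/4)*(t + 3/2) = t^3/2 + 9*t^2/8 - 11*t/16 - 15/8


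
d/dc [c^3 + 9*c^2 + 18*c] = 3*c^2 + 18*c + 18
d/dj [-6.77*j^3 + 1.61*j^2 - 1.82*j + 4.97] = -20.31*j^2 + 3.22*j - 1.82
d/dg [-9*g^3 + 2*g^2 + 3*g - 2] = -27*g^2 + 4*g + 3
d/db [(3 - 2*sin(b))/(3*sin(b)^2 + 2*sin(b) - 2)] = 2*(3*sin(b)^2 - 9*sin(b) - 1)*cos(b)/(3*sin(b)^2 + 2*sin(b) - 2)^2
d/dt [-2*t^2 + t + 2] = 1 - 4*t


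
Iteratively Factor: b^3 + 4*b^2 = (b)*(b^2 + 4*b) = b^2*(b + 4)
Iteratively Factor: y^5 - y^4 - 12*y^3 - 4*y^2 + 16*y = (y + 2)*(y^4 - 3*y^3 - 6*y^2 + 8*y) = (y - 4)*(y + 2)*(y^3 + y^2 - 2*y) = (y - 4)*(y + 2)^2*(y^2 - y) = (y - 4)*(y - 1)*(y + 2)^2*(y)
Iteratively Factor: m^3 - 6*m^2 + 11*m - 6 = (m - 3)*(m^2 - 3*m + 2) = (m - 3)*(m - 1)*(m - 2)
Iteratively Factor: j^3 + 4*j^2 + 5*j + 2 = (j + 1)*(j^2 + 3*j + 2) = (j + 1)*(j + 2)*(j + 1)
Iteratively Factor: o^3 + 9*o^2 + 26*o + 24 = (o + 4)*(o^2 + 5*o + 6) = (o + 3)*(o + 4)*(o + 2)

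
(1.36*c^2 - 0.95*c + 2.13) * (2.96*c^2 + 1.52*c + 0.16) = 4.0256*c^4 - 0.7448*c^3 + 5.0784*c^2 + 3.0856*c + 0.3408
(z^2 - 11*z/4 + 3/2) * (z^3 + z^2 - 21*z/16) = z^5 - 7*z^4/4 - 41*z^3/16 + 327*z^2/64 - 63*z/32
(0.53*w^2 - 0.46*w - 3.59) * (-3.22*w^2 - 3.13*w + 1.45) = -1.7066*w^4 - 0.1777*w^3 + 13.7681*w^2 + 10.5697*w - 5.2055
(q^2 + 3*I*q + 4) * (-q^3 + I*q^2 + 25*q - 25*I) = -q^5 - 2*I*q^4 + 18*q^3 + 54*I*q^2 + 175*q - 100*I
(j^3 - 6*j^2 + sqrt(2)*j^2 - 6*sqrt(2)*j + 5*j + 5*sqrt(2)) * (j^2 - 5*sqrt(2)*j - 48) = j^5 - 6*j^4 - 4*sqrt(2)*j^4 - 53*j^3 + 24*sqrt(2)*j^3 - 68*sqrt(2)*j^2 + 348*j^2 - 290*j + 288*sqrt(2)*j - 240*sqrt(2)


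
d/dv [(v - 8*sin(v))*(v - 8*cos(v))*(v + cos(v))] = -(v - 8*sin(v))*(v - 8*cos(v))*(sin(v) - 1) + (v - 8*sin(v))*(v + cos(v))*(8*sin(v) + 1) - (v - 8*cos(v))*(v + cos(v))*(8*cos(v) - 1)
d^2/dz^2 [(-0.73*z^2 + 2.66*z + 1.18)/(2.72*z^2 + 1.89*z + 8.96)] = (7.105427357601e-15*z^4 + 46.865056*z^3 + 159.126528*z^2 - 352.567488*z - 256.38802)/(20.123648*z^6 + 41.948928*z^5 + 228.017328*z^4 + 283.120677*z^3 + 751.115904*z^2 + 455.196672*z + 719.323136)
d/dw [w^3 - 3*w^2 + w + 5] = 3*w^2 - 6*w + 1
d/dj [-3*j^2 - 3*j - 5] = -6*j - 3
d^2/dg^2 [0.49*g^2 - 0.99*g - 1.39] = 0.980000000000000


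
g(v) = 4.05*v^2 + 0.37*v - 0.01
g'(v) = 8.1*v + 0.37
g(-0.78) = 2.17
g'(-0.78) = -5.95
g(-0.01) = -0.01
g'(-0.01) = 0.29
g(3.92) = 63.67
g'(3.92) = 32.12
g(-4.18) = 69.21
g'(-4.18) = -33.49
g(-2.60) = 26.41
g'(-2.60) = -20.69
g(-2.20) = 18.78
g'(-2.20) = -17.45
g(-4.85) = 93.46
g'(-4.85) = -38.92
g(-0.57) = 1.09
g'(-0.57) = -4.25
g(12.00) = 587.63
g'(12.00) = 97.57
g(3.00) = 37.55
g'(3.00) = 24.67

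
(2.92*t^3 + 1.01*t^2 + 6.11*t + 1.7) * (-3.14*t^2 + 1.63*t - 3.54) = -9.1688*t^5 + 1.5882*t^4 - 27.8759*t^3 + 1.0459*t^2 - 18.8584*t - 6.018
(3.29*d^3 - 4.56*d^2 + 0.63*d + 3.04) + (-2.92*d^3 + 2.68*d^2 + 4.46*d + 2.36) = 0.37*d^3 - 1.88*d^2 + 5.09*d + 5.4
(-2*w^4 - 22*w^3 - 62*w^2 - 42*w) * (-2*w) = 4*w^5 + 44*w^4 + 124*w^3 + 84*w^2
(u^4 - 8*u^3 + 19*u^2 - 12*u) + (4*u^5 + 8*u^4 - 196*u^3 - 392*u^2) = 4*u^5 + 9*u^4 - 204*u^3 - 373*u^2 - 12*u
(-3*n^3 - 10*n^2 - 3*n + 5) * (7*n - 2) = -21*n^4 - 64*n^3 - n^2 + 41*n - 10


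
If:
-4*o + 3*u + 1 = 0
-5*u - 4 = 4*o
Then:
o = -7/32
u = -5/8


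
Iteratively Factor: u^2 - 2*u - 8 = (u - 4)*(u + 2)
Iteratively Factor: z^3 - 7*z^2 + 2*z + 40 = (z - 4)*(z^2 - 3*z - 10) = (z - 4)*(z + 2)*(z - 5)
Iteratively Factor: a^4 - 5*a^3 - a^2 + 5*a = (a + 1)*(a^3 - 6*a^2 + 5*a) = a*(a + 1)*(a^2 - 6*a + 5) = a*(a - 1)*(a + 1)*(a - 5)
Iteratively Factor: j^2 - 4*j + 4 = (j - 2)*(j - 2)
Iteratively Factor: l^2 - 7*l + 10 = (l - 5)*(l - 2)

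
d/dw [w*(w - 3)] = 2*w - 3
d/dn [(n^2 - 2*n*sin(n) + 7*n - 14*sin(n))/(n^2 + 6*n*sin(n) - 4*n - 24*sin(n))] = (-8*n^3*cos(n) + 8*n^2*sin(n) - 24*n^2*cos(n) - 11*n^2 - 20*n*sin(n) + 224*n*cos(n) + 132*sin(n)^2 - 224*sin(n))/((n - 4)^2*(n + 6*sin(n))^2)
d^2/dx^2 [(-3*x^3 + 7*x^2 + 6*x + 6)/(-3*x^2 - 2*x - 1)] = 2*(-9*x^3 - 81*x^2 - 45*x - 1)/(27*x^6 + 54*x^5 + 63*x^4 + 44*x^3 + 21*x^2 + 6*x + 1)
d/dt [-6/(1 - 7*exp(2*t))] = -84*exp(2*t)/(7*exp(2*t) - 1)^2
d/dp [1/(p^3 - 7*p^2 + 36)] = p*(14 - 3*p)/(p^3 - 7*p^2 + 36)^2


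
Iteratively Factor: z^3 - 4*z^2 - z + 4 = (z - 4)*(z^2 - 1) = (z - 4)*(z + 1)*(z - 1)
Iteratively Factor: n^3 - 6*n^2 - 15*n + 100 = (n - 5)*(n^2 - n - 20) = (n - 5)*(n + 4)*(n - 5)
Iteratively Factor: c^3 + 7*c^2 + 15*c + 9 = (c + 3)*(c^2 + 4*c + 3) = (c + 3)^2*(c + 1)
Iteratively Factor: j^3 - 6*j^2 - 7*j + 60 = (j - 4)*(j^2 - 2*j - 15) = (j - 5)*(j - 4)*(j + 3)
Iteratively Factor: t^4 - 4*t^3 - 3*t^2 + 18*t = (t)*(t^3 - 4*t^2 - 3*t + 18) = t*(t + 2)*(t^2 - 6*t + 9) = t*(t - 3)*(t + 2)*(t - 3)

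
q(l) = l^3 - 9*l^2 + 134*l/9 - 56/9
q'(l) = 3*l^2 - 18*l + 134/9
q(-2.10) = -86.44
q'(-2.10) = 65.92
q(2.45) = -9.06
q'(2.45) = -11.20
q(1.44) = -0.46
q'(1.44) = -4.81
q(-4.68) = -375.53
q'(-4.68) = 164.84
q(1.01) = 0.66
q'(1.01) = -0.23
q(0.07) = -5.22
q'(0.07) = 13.64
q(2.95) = -14.95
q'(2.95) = -12.10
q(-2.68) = -130.01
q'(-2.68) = 84.68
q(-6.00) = -635.56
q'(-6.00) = 230.89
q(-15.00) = -5629.56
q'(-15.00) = 959.89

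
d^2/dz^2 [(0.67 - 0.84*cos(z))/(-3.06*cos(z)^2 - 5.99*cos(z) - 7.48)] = (0.0345810530780818*(1 - cos(z)^2)^2 - 0.00671738602459883*cos(z)^5 + 0.143421052478751*cos(z)^3 + 0.0372999087823883*cos(z)^2 - 0.227227191417393*cos(z) - 0.113734392821998)/(0.290322580645161*cos(z)^2 + 0.56831119544592*cos(z) + 0.709677419354839)^3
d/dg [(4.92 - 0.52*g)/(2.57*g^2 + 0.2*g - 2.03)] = (1.3364*g^2 - 25.2888*g + 0.0715999999999999)/(6.6049*g^4 + 1.028*g^3 - 10.3942*g^2 - 0.812*g + 4.1209)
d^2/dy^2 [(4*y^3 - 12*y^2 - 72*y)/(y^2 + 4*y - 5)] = 120*(y^3 - 7*y^2 - 13*y - 29)/(y^6 + 12*y^5 + 33*y^4 - 56*y^3 - 165*y^2 + 300*y - 125)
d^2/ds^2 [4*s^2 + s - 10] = 8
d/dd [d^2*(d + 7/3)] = d*(9*d + 14)/3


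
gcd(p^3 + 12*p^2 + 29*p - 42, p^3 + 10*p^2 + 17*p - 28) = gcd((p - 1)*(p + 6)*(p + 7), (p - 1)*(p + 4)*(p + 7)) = p^2 + 6*p - 7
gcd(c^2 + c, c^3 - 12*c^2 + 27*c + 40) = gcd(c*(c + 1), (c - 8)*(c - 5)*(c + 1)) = c + 1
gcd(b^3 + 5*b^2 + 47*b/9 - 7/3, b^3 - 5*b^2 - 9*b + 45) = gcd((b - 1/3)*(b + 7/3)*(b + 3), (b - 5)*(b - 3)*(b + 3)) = b + 3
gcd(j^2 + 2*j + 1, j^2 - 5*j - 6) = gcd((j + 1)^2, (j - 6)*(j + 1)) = j + 1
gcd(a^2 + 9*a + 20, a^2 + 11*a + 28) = a + 4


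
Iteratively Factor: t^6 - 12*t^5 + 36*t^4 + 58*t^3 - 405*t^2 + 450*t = (t - 5)*(t^5 - 7*t^4 + t^3 + 63*t^2 - 90*t) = (t - 5)*(t - 2)*(t^4 - 5*t^3 - 9*t^2 + 45*t) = (t - 5)*(t - 2)*(t + 3)*(t^3 - 8*t^2 + 15*t) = (t - 5)*(t - 3)*(t - 2)*(t + 3)*(t^2 - 5*t) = t*(t - 5)*(t - 3)*(t - 2)*(t + 3)*(t - 5)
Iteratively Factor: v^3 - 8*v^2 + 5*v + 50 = (v - 5)*(v^2 - 3*v - 10) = (v - 5)*(v + 2)*(v - 5)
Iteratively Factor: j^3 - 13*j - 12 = (j - 4)*(j^2 + 4*j + 3) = (j - 4)*(j + 3)*(j + 1)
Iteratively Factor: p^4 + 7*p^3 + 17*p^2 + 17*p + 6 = (p + 2)*(p^3 + 5*p^2 + 7*p + 3) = (p + 1)*(p + 2)*(p^2 + 4*p + 3) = (p + 1)^2*(p + 2)*(p + 3)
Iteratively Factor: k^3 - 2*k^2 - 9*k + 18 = (k + 3)*(k^2 - 5*k + 6) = (k - 3)*(k + 3)*(k - 2)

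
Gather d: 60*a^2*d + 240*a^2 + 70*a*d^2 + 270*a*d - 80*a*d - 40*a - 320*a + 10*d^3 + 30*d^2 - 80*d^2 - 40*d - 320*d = 240*a^2 - 360*a + 10*d^3 + d^2*(70*a - 50) + d*(60*a^2 + 190*a - 360)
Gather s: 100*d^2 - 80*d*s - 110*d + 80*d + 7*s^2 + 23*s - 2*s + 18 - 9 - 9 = 100*d^2 - 30*d + 7*s^2 + s*(21 - 80*d)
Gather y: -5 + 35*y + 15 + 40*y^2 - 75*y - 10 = 40*y^2 - 40*y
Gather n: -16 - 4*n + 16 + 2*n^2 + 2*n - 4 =2*n^2 - 2*n - 4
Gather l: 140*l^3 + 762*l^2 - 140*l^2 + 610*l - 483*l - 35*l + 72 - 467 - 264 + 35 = 140*l^3 + 622*l^2 + 92*l - 624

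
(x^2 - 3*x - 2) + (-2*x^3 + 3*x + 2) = -2*x^3 + x^2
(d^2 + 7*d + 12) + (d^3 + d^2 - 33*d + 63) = d^3 + 2*d^2 - 26*d + 75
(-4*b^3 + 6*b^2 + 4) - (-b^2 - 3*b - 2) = -4*b^3 + 7*b^2 + 3*b + 6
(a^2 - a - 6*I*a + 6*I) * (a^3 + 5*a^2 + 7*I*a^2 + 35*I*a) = a^5 + 4*a^4 + I*a^4 + 37*a^3 + 4*I*a^3 + 168*a^2 - 5*I*a^2 - 210*a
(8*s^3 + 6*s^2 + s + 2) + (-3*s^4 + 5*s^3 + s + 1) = -3*s^4 + 13*s^3 + 6*s^2 + 2*s + 3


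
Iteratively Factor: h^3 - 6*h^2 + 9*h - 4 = (h - 1)*(h^2 - 5*h + 4) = (h - 1)^2*(h - 4)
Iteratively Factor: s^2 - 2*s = (s - 2)*(s)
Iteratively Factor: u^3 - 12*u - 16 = (u + 2)*(u^2 - 2*u - 8) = (u + 2)^2*(u - 4)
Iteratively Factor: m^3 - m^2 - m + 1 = (m - 1)*(m^2 - 1) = (m - 1)*(m + 1)*(m - 1)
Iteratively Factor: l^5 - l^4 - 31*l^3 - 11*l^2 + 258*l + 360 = (l - 4)*(l^4 + 3*l^3 - 19*l^2 - 87*l - 90) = (l - 4)*(l + 3)*(l^3 - 19*l - 30) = (l - 4)*(l + 2)*(l + 3)*(l^2 - 2*l - 15) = (l - 4)*(l + 2)*(l + 3)^2*(l - 5)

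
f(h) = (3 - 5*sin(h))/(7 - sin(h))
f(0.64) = 0.00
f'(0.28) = -0.68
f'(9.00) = 0.67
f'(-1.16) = -0.20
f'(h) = (3 - 5*sin(h))*cos(h)/(7 - sin(h))^2 - 5*cos(h)/(7 - sin(h)) = -32*cos(h)/(sin(h) - 7)^2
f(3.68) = 0.74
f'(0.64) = -0.63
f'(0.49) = -0.66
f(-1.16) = 0.96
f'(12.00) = -0.48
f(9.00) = 0.14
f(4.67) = 1.00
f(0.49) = 0.10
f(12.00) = 0.75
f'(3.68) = 0.49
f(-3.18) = 0.40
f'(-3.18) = 0.66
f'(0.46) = -0.67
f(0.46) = 0.12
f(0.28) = 0.24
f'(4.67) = 0.02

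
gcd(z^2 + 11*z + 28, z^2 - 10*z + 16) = 1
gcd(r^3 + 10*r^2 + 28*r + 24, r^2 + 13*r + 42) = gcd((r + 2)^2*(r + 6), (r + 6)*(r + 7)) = r + 6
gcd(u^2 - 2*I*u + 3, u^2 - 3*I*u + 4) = u + I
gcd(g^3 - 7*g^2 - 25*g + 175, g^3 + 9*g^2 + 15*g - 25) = g + 5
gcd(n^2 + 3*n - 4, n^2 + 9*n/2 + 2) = n + 4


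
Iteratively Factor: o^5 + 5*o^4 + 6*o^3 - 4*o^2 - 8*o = (o + 2)*(o^4 + 3*o^3 - 4*o) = (o + 2)^2*(o^3 + o^2 - 2*o) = o*(o + 2)^2*(o^2 + o - 2) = o*(o + 2)^3*(o - 1)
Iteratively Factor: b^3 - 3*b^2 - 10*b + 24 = (b - 4)*(b^2 + b - 6) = (b - 4)*(b - 2)*(b + 3)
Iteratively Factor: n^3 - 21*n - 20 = (n + 1)*(n^2 - n - 20) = (n - 5)*(n + 1)*(n + 4)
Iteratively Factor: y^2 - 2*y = (y - 2)*(y)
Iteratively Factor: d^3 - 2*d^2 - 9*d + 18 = (d - 3)*(d^2 + d - 6) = (d - 3)*(d - 2)*(d + 3)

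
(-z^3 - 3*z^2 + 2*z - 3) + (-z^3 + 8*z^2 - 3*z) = -2*z^3 + 5*z^2 - z - 3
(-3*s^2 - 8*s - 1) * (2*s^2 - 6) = -6*s^4 - 16*s^3 + 16*s^2 + 48*s + 6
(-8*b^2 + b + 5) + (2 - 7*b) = -8*b^2 - 6*b + 7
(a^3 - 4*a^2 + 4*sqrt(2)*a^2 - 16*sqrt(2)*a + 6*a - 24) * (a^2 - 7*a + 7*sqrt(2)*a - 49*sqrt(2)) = a^5 - 11*a^4 + 11*sqrt(2)*a^4 - 121*sqrt(2)*a^3 + 90*a^3 - 682*a^2 + 350*sqrt(2)*a^2 - 462*sqrt(2)*a + 1736*a + 1176*sqrt(2)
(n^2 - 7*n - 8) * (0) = 0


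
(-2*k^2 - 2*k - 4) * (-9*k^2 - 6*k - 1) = 18*k^4 + 30*k^3 + 50*k^2 + 26*k + 4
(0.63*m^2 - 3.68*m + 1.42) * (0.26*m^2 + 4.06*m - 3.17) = 0.1638*m^4 + 1.601*m^3 - 16.5687*m^2 + 17.4308*m - 4.5014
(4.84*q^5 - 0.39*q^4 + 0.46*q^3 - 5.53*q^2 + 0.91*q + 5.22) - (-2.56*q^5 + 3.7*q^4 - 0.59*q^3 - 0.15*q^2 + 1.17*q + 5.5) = 7.4*q^5 - 4.09*q^4 + 1.05*q^3 - 5.38*q^2 - 0.26*q - 0.28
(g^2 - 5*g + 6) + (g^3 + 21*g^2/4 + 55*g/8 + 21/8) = g^3 + 25*g^2/4 + 15*g/8 + 69/8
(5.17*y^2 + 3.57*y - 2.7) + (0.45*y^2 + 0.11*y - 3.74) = 5.62*y^2 + 3.68*y - 6.44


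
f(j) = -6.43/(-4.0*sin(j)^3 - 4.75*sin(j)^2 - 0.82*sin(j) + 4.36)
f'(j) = -6.43*(12.0*sin(j)^2*cos(j) + 9.5*sin(j)*cos(j) + 0.82*cos(j))/(-4.0*sin(j)^3 - 4.75*sin(j)^2 - 0.82*sin(j) + 4.36)^2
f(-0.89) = -1.61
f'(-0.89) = -0.17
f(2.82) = -1.84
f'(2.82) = 2.50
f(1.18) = 1.78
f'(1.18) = -3.71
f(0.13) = -1.54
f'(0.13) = -0.83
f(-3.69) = -3.10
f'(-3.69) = 11.52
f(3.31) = -1.47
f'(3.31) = -0.14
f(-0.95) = -1.59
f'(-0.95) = -0.24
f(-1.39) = -1.47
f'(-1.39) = -0.19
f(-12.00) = -3.32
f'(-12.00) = -13.59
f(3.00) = -1.55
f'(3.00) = 0.89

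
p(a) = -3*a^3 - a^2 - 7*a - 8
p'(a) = -9*a^2 - 2*a - 7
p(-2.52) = 51.30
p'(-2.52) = -59.11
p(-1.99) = 25.61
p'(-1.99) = -38.66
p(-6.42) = 789.55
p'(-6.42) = -365.11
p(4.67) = -368.04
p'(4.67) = -212.62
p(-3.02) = 86.65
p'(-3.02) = -83.04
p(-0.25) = -6.27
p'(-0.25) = -7.06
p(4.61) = -355.44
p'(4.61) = -207.49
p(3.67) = -195.45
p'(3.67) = -135.56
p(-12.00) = 5116.00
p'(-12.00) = -1279.00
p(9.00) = -2339.00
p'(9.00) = -754.00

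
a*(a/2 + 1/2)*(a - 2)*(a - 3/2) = a^4/2 - 5*a^3/4 - a^2/4 + 3*a/2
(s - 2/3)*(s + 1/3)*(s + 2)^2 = s^4 + 11*s^3/3 + 22*s^2/9 - 20*s/9 - 8/9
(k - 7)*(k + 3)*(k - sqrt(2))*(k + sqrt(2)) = k^4 - 4*k^3 - 23*k^2 + 8*k + 42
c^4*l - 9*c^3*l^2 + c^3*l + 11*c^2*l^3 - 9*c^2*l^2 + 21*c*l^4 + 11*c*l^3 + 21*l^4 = (c - 7*l)*(c - 3*l)*(c + l)*(c*l + l)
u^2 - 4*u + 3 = (u - 3)*(u - 1)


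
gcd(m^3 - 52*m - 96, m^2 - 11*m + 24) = m - 8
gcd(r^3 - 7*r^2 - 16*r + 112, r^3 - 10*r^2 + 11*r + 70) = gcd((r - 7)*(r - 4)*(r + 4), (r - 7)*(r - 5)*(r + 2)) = r - 7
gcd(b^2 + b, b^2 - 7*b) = b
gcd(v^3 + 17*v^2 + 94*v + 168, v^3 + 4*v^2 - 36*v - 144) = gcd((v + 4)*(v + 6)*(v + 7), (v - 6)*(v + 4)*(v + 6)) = v^2 + 10*v + 24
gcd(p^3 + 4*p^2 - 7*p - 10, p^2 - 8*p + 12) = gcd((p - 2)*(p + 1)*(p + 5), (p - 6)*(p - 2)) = p - 2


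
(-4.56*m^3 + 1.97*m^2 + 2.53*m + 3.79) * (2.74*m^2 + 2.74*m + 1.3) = -12.4944*m^5 - 7.0966*m^4 + 6.402*m^3 + 19.8778*m^2 + 13.6736*m + 4.927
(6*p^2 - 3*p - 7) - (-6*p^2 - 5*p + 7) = 12*p^2 + 2*p - 14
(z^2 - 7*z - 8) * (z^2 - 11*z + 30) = z^4 - 18*z^3 + 99*z^2 - 122*z - 240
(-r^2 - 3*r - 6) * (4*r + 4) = -4*r^3 - 16*r^2 - 36*r - 24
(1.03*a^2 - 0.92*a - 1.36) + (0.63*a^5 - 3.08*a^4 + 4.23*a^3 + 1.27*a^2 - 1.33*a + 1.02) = 0.63*a^5 - 3.08*a^4 + 4.23*a^3 + 2.3*a^2 - 2.25*a - 0.34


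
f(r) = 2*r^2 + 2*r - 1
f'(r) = 4*r + 2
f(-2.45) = 6.10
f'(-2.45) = -7.80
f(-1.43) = 0.23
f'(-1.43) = -3.72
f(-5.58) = 50.11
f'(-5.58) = -20.32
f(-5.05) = 39.90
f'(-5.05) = -18.20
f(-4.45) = 29.70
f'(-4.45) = -15.80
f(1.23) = 4.49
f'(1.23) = 6.92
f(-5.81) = 54.89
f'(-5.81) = -21.24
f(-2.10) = 3.62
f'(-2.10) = -6.40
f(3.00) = 23.00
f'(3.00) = 14.00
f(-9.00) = 143.00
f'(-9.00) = -34.00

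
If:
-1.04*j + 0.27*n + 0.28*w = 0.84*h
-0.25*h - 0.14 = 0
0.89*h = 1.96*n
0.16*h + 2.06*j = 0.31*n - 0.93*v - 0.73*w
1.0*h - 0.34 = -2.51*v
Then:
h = -0.56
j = 0.15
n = -0.25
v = 0.36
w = -0.87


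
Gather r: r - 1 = r - 1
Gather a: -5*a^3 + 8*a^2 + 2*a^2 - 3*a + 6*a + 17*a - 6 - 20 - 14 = -5*a^3 + 10*a^2 + 20*a - 40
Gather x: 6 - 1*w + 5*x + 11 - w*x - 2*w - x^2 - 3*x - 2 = -3*w - x^2 + x*(2 - w) + 15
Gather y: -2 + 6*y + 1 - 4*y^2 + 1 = -4*y^2 + 6*y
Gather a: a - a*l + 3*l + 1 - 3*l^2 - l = a*(1 - l) - 3*l^2 + 2*l + 1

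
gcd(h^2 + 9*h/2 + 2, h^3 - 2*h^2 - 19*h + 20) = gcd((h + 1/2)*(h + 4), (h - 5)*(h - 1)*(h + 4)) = h + 4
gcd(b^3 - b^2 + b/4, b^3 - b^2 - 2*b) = b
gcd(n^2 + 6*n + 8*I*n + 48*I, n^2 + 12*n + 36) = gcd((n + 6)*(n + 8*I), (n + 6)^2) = n + 6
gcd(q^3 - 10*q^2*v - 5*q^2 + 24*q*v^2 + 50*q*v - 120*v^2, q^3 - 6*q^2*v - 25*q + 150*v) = q^2 - 6*q*v - 5*q + 30*v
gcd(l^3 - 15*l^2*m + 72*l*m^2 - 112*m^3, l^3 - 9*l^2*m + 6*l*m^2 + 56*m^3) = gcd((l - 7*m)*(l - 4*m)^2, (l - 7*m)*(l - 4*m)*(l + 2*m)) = l^2 - 11*l*m + 28*m^2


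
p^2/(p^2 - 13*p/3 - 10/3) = 3*p^2/(3*p^2 - 13*p - 10)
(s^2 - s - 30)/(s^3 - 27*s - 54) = (s + 5)/(s^2 + 6*s + 9)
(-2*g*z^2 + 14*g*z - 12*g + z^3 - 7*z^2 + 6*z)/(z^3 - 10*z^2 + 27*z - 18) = (-2*g + z)/(z - 3)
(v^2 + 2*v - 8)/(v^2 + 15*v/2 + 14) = 2*(v - 2)/(2*v + 7)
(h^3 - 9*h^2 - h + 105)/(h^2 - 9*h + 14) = (h^2 - 2*h - 15)/(h - 2)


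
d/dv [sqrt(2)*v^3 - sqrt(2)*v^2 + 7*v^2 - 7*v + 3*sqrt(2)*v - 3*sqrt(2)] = 3*sqrt(2)*v^2 - 2*sqrt(2)*v + 14*v - 7 + 3*sqrt(2)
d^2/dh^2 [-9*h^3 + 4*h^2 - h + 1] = 8 - 54*h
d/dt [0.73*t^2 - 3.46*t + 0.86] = 1.46*t - 3.46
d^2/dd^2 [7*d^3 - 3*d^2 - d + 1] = 42*d - 6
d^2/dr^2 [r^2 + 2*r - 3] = 2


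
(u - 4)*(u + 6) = u^2 + 2*u - 24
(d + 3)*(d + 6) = d^2 + 9*d + 18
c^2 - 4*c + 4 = (c - 2)^2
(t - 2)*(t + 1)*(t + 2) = t^3 + t^2 - 4*t - 4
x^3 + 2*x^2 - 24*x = x*(x - 4)*(x + 6)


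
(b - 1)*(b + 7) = b^2 + 6*b - 7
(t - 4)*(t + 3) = t^2 - t - 12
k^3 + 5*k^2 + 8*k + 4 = (k + 1)*(k + 2)^2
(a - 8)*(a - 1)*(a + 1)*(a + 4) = a^4 - 4*a^3 - 33*a^2 + 4*a + 32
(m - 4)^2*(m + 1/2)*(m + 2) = m^4 - 11*m^3/2 - 3*m^2 + 32*m + 16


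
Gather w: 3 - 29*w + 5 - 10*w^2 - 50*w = -10*w^2 - 79*w + 8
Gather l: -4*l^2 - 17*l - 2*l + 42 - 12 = -4*l^2 - 19*l + 30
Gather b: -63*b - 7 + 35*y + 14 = -63*b + 35*y + 7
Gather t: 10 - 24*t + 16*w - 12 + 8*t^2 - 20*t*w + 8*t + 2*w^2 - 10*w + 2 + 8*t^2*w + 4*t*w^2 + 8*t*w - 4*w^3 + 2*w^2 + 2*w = t^2*(8*w + 8) + t*(4*w^2 - 12*w - 16) - 4*w^3 + 4*w^2 + 8*w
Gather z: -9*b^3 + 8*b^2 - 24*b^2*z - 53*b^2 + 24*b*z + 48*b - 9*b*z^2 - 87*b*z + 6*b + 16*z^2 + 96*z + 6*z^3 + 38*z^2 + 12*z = -9*b^3 - 45*b^2 + 54*b + 6*z^3 + z^2*(54 - 9*b) + z*(-24*b^2 - 63*b + 108)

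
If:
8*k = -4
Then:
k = -1/2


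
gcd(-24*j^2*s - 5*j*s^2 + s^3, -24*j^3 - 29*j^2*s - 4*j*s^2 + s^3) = -24*j^2 - 5*j*s + s^2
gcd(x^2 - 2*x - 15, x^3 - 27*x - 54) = x + 3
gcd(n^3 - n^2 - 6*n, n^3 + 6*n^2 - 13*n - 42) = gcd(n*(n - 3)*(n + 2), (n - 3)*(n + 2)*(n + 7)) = n^2 - n - 6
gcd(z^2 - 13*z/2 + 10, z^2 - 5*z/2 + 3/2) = 1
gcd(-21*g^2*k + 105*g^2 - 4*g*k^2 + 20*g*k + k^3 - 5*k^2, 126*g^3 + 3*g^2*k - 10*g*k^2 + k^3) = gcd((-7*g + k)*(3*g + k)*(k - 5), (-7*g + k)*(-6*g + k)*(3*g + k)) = 21*g^2 + 4*g*k - k^2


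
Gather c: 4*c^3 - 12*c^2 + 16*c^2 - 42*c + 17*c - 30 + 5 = 4*c^3 + 4*c^2 - 25*c - 25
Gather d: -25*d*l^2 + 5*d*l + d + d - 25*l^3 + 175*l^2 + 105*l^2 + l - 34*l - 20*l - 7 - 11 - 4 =d*(-25*l^2 + 5*l + 2) - 25*l^3 + 280*l^2 - 53*l - 22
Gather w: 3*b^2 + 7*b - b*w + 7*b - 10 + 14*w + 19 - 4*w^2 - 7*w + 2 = 3*b^2 + 14*b - 4*w^2 + w*(7 - b) + 11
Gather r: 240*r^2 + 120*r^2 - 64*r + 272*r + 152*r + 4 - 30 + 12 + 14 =360*r^2 + 360*r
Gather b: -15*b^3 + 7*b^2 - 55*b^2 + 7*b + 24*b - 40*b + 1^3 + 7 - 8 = -15*b^3 - 48*b^2 - 9*b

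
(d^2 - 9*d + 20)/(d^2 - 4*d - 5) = (d - 4)/(d + 1)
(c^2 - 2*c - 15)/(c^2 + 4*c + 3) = (c - 5)/(c + 1)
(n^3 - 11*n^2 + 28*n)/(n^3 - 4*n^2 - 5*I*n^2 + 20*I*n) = (n - 7)/(n - 5*I)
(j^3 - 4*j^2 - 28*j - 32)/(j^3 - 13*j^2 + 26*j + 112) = (j + 2)/(j - 7)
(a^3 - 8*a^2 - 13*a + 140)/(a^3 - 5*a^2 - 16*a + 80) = (a - 7)/(a - 4)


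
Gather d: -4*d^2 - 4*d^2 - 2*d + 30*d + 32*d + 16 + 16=-8*d^2 + 60*d + 32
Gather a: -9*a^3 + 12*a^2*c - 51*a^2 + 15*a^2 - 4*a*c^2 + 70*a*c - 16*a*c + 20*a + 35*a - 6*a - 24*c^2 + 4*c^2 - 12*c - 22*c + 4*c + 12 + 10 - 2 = -9*a^3 + a^2*(12*c - 36) + a*(-4*c^2 + 54*c + 49) - 20*c^2 - 30*c + 20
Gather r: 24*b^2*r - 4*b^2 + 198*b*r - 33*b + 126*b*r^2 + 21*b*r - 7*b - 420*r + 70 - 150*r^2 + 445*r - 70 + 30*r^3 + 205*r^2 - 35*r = -4*b^2 - 40*b + 30*r^3 + r^2*(126*b + 55) + r*(24*b^2 + 219*b - 10)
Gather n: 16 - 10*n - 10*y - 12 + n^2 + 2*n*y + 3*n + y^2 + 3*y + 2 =n^2 + n*(2*y - 7) + y^2 - 7*y + 6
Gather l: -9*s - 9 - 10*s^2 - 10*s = -10*s^2 - 19*s - 9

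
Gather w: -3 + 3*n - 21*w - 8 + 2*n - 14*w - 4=5*n - 35*w - 15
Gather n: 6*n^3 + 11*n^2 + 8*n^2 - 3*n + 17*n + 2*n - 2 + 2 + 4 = 6*n^3 + 19*n^2 + 16*n + 4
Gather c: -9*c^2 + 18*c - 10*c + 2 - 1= -9*c^2 + 8*c + 1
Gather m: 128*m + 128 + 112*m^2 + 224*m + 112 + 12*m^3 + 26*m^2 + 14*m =12*m^3 + 138*m^2 + 366*m + 240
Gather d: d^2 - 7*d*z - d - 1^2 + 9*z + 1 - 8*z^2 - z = d^2 + d*(-7*z - 1) - 8*z^2 + 8*z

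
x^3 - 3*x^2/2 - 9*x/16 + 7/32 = (x - 7/4)*(x - 1/4)*(x + 1/2)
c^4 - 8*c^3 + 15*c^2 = c^2*(c - 5)*(c - 3)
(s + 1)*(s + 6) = s^2 + 7*s + 6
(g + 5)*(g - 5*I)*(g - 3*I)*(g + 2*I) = g^4 + 5*g^3 - 6*I*g^3 + g^2 - 30*I*g^2 + 5*g - 30*I*g - 150*I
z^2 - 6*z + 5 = (z - 5)*(z - 1)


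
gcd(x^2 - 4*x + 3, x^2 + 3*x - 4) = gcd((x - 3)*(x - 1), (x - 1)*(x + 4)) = x - 1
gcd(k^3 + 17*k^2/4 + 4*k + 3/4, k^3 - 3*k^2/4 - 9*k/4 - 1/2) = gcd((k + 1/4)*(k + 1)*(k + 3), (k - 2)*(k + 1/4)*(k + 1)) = k^2 + 5*k/4 + 1/4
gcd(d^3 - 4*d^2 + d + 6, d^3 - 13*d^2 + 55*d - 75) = d - 3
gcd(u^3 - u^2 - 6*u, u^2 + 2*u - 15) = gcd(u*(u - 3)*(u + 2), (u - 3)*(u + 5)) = u - 3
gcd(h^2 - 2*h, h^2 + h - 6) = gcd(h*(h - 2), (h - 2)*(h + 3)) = h - 2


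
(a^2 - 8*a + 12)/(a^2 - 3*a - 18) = (a - 2)/(a + 3)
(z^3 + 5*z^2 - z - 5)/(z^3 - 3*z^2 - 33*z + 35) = (z + 1)/(z - 7)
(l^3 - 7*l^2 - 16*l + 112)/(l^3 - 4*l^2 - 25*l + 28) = (l - 4)/(l - 1)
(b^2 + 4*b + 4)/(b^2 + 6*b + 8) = (b + 2)/(b + 4)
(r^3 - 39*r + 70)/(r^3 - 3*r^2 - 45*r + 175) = (r - 2)/(r - 5)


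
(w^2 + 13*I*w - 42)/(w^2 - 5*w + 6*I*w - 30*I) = (w + 7*I)/(w - 5)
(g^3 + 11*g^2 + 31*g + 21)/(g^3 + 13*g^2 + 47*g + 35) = (g + 3)/(g + 5)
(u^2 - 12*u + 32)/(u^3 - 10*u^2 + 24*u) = (u - 8)/(u*(u - 6))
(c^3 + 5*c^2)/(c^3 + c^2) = (c + 5)/(c + 1)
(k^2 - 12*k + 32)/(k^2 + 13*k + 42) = (k^2 - 12*k + 32)/(k^2 + 13*k + 42)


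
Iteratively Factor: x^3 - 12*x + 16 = (x - 2)*(x^2 + 2*x - 8) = (x - 2)*(x + 4)*(x - 2)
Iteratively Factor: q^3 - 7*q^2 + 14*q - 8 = (q - 2)*(q^2 - 5*q + 4) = (q - 2)*(q - 1)*(q - 4)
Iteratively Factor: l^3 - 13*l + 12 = (l + 4)*(l^2 - 4*l + 3) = (l - 3)*(l + 4)*(l - 1)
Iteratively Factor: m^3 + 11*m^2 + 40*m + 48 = (m + 3)*(m^2 + 8*m + 16) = (m + 3)*(m + 4)*(m + 4)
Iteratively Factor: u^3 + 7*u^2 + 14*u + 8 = (u + 1)*(u^2 + 6*u + 8) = (u + 1)*(u + 2)*(u + 4)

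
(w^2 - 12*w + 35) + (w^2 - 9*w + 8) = 2*w^2 - 21*w + 43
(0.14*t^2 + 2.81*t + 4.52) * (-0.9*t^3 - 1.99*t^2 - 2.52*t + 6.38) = -0.126*t^5 - 2.8076*t^4 - 10.0127*t^3 - 15.1828*t^2 + 6.5374*t + 28.8376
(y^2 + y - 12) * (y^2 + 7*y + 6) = y^4 + 8*y^3 + y^2 - 78*y - 72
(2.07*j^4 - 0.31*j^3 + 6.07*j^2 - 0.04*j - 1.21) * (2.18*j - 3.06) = 4.5126*j^5 - 7.01*j^4 + 14.1812*j^3 - 18.6614*j^2 - 2.5154*j + 3.7026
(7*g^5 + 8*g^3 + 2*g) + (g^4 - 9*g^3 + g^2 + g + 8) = 7*g^5 + g^4 - g^3 + g^2 + 3*g + 8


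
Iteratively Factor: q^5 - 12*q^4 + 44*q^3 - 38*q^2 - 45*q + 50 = (q - 1)*(q^4 - 11*q^3 + 33*q^2 - 5*q - 50) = (q - 5)*(q - 1)*(q^3 - 6*q^2 + 3*q + 10) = (q - 5)*(q - 2)*(q - 1)*(q^2 - 4*q - 5) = (q - 5)*(q - 2)*(q - 1)*(q + 1)*(q - 5)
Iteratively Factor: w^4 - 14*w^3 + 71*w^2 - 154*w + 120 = (w - 3)*(w^3 - 11*w^2 + 38*w - 40) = (w - 3)*(w - 2)*(w^2 - 9*w + 20) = (w - 4)*(w - 3)*(w - 2)*(w - 5)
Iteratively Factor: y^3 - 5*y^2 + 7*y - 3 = (y - 1)*(y^2 - 4*y + 3) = (y - 3)*(y - 1)*(y - 1)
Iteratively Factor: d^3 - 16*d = (d - 4)*(d^2 + 4*d) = (d - 4)*(d + 4)*(d)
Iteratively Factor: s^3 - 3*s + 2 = (s - 1)*(s^2 + s - 2) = (s - 1)^2*(s + 2)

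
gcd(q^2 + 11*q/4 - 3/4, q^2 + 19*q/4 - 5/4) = q - 1/4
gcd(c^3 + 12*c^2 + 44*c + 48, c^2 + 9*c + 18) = c + 6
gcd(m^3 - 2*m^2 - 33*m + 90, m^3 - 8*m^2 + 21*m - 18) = m - 3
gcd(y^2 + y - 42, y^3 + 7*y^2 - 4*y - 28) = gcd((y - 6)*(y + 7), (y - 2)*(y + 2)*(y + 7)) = y + 7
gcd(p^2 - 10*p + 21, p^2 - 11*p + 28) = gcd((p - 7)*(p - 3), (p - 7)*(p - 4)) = p - 7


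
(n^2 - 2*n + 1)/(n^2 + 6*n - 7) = (n - 1)/(n + 7)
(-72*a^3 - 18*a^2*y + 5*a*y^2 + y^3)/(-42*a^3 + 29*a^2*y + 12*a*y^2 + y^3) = (-12*a^2 - a*y + y^2)/(-7*a^2 + 6*a*y + y^2)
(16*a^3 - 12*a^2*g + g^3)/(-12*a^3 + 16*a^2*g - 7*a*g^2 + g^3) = (-4*a - g)/(3*a - g)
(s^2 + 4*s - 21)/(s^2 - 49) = (s - 3)/(s - 7)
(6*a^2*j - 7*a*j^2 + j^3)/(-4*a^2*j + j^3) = (-6*a^2 + 7*a*j - j^2)/(4*a^2 - j^2)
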